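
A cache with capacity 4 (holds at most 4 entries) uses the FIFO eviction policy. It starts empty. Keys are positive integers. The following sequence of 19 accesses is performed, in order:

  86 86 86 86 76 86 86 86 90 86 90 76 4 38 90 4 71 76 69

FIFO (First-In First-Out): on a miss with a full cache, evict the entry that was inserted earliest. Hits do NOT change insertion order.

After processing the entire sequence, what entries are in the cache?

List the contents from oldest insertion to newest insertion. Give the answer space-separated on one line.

FIFO simulation (capacity=4):
  1. access 86: MISS. Cache (old->new): [86]
  2. access 86: HIT. Cache (old->new): [86]
  3. access 86: HIT. Cache (old->new): [86]
  4. access 86: HIT. Cache (old->new): [86]
  5. access 76: MISS. Cache (old->new): [86 76]
  6. access 86: HIT. Cache (old->new): [86 76]
  7. access 86: HIT. Cache (old->new): [86 76]
  8. access 86: HIT. Cache (old->new): [86 76]
  9. access 90: MISS. Cache (old->new): [86 76 90]
  10. access 86: HIT. Cache (old->new): [86 76 90]
  11. access 90: HIT. Cache (old->new): [86 76 90]
  12. access 76: HIT. Cache (old->new): [86 76 90]
  13. access 4: MISS. Cache (old->new): [86 76 90 4]
  14. access 38: MISS, evict 86. Cache (old->new): [76 90 4 38]
  15. access 90: HIT. Cache (old->new): [76 90 4 38]
  16. access 4: HIT. Cache (old->new): [76 90 4 38]
  17. access 71: MISS, evict 76. Cache (old->new): [90 4 38 71]
  18. access 76: MISS, evict 90. Cache (old->new): [4 38 71 76]
  19. access 69: MISS, evict 4. Cache (old->new): [38 71 76 69]
Total: 11 hits, 8 misses, 4 evictions

Answer: 38 71 76 69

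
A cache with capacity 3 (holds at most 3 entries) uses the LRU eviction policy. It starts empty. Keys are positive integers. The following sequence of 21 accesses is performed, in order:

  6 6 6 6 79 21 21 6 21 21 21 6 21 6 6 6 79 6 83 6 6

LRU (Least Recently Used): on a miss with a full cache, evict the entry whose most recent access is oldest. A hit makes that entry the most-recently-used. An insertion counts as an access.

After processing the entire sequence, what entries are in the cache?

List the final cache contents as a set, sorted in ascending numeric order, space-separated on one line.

LRU simulation (capacity=3):
  1. access 6: MISS. Cache (LRU->MRU): [6]
  2. access 6: HIT. Cache (LRU->MRU): [6]
  3. access 6: HIT. Cache (LRU->MRU): [6]
  4. access 6: HIT. Cache (LRU->MRU): [6]
  5. access 79: MISS. Cache (LRU->MRU): [6 79]
  6. access 21: MISS. Cache (LRU->MRU): [6 79 21]
  7. access 21: HIT. Cache (LRU->MRU): [6 79 21]
  8. access 6: HIT. Cache (LRU->MRU): [79 21 6]
  9. access 21: HIT. Cache (LRU->MRU): [79 6 21]
  10. access 21: HIT. Cache (LRU->MRU): [79 6 21]
  11. access 21: HIT. Cache (LRU->MRU): [79 6 21]
  12. access 6: HIT. Cache (LRU->MRU): [79 21 6]
  13. access 21: HIT. Cache (LRU->MRU): [79 6 21]
  14. access 6: HIT. Cache (LRU->MRU): [79 21 6]
  15. access 6: HIT. Cache (LRU->MRU): [79 21 6]
  16. access 6: HIT. Cache (LRU->MRU): [79 21 6]
  17. access 79: HIT. Cache (LRU->MRU): [21 6 79]
  18. access 6: HIT. Cache (LRU->MRU): [21 79 6]
  19. access 83: MISS, evict 21. Cache (LRU->MRU): [79 6 83]
  20. access 6: HIT. Cache (LRU->MRU): [79 83 6]
  21. access 6: HIT. Cache (LRU->MRU): [79 83 6]
Total: 17 hits, 4 misses, 1 evictions

Answer: 6 79 83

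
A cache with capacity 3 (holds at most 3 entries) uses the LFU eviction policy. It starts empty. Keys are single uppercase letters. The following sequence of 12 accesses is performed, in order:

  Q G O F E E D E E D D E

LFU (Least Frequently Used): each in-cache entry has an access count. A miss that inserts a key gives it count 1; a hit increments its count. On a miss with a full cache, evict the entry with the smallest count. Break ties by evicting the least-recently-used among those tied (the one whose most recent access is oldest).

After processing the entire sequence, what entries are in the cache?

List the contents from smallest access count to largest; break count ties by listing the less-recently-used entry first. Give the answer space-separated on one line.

LFU simulation (capacity=3):
  1. access Q: MISS. Cache: [Q(c=1)]
  2. access G: MISS. Cache: [Q(c=1) G(c=1)]
  3. access O: MISS. Cache: [Q(c=1) G(c=1) O(c=1)]
  4. access F: MISS, evict Q(c=1). Cache: [G(c=1) O(c=1) F(c=1)]
  5. access E: MISS, evict G(c=1). Cache: [O(c=1) F(c=1) E(c=1)]
  6. access E: HIT, count now 2. Cache: [O(c=1) F(c=1) E(c=2)]
  7. access D: MISS, evict O(c=1). Cache: [F(c=1) D(c=1) E(c=2)]
  8. access E: HIT, count now 3. Cache: [F(c=1) D(c=1) E(c=3)]
  9. access E: HIT, count now 4. Cache: [F(c=1) D(c=1) E(c=4)]
  10. access D: HIT, count now 2. Cache: [F(c=1) D(c=2) E(c=4)]
  11. access D: HIT, count now 3. Cache: [F(c=1) D(c=3) E(c=4)]
  12. access E: HIT, count now 5. Cache: [F(c=1) D(c=3) E(c=5)]
Total: 6 hits, 6 misses, 3 evictions

Answer: F D E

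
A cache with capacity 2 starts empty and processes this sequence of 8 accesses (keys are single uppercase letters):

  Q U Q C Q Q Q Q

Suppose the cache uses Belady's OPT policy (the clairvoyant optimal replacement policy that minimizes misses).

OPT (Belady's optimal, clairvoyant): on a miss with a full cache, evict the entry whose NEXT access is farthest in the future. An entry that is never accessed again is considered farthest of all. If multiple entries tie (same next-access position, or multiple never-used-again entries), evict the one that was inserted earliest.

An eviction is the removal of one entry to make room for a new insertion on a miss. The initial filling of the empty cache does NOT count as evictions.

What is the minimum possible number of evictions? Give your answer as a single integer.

Answer: 1

Derivation:
OPT (Belady) simulation (capacity=2):
  1. access Q: MISS. Cache: [Q]
  2. access U: MISS. Cache: [Q U]
  3. access Q: HIT. Next use of Q: step 5. Cache: [Q U]
  4. access C: MISS, evict U (next use: never). Cache: [Q C]
  5. access Q: HIT. Next use of Q: step 6. Cache: [Q C]
  6. access Q: HIT. Next use of Q: step 7. Cache: [Q C]
  7. access Q: HIT. Next use of Q: step 8. Cache: [Q C]
  8. access Q: HIT. Next use of Q: never. Cache: [Q C]
Total: 5 hits, 3 misses, 1 evictions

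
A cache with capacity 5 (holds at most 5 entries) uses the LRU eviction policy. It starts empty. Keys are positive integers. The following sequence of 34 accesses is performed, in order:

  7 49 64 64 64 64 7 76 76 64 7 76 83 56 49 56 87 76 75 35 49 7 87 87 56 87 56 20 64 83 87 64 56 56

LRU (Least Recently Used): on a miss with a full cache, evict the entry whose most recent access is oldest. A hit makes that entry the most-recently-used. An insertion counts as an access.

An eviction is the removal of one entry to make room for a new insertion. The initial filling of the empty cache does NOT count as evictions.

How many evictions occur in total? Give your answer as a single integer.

LRU simulation (capacity=5):
  1. access 7: MISS. Cache (LRU->MRU): [7]
  2. access 49: MISS. Cache (LRU->MRU): [7 49]
  3. access 64: MISS. Cache (LRU->MRU): [7 49 64]
  4. access 64: HIT. Cache (LRU->MRU): [7 49 64]
  5. access 64: HIT. Cache (LRU->MRU): [7 49 64]
  6. access 64: HIT. Cache (LRU->MRU): [7 49 64]
  7. access 7: HIT. Cache (LRU->MRU): [49 64 7]
  8. access 76: MISS. Cache (LRU->MRU): [49 64 7 76]
  9. access 76: HIT. Cache (LRU->MRU): [49 64 7 76]
  10. access 64: HIT. Cache (LRU->MRU): [49 7 76 64]
  11. access 7: HIT. Cache (LRU->MRU): [49 76 64 7]
  12. access 76: HIT. Cache (LRU->MRU): [49 64 7 76]
  13. access 83: MISS. Cache (LRU->MRU): [49 64 7 76 83]
  14. access 56: MISS, evict 49. Cache (LRU->MRU): [64 7 76 83 56]
  15. access 49: MISS, evict 64. Cache (LRU->MRU): [7 76 83 56 49]
  16. access 56: HIT. Cache (LRU->MRU): [7 76 83 49 56]
  17. access 87: MISS, evict 7. Cache (LRU->MRU): [76 83 49 56 87]
  18. access 76: HIT. Cache (LRU->MRU): [83 49 56 87 76]
  19. access 75: MISS, evict 83. Cache (LRU->MRU): [49 56 87 76 75]
  20. access 35: MISS, evict 49. Cache (LRU->MRU): [56 87 76 75 35]
  21. access 49: MISS, evict 56. Cache (LRU->MRU): [87 76 75 35 49]
  22. access 7: MISS, evict 87. Cache (LRU->MRU): [76 75 35 49 7]
  23. access 87: MISS, evict 76. Cache (LRU->MRU): [75 35 49 7 87]
  24. access 87: HIT. Cache (LRU->MRU): [75 35 49 7 87]
  25. access 56: MISS, evict 75. Cache (LRU->MRU): [35 49 7 87 56]
  26. access 87: HIT. Cache (LRU->MRU): [35 49 7 56 87]
  27. access 56: HIT. Cache (LRU->MRU): [35 49 7 87 56]
  28. access 20: MISS, evict 35. Cache (LRU->MRU): [49 7 87 56 20]
  29. access 64: MISS, evict 49. Cache (LRU->MRU): [7 87 56 20 64]
  30. access 83: MISS, evict 7. Cache (LRU->MRU): [87 56 20 64 83]
  31. access 87: HIT. Cache (LRU->MRU): [56 20 64 83 87]
  32. access 64: HIT. Cache (LRU->MRU): [56 20 83 87 64]
  33. access 56: HIT. Cache (LRU->MRU): [20 83 87 64 56]
  34. access 56: HIT. Cache (LRU->MRU): [20 83 87 64 56]
Total: 17 hits, 17 misses, 12 evictions

Answer: 12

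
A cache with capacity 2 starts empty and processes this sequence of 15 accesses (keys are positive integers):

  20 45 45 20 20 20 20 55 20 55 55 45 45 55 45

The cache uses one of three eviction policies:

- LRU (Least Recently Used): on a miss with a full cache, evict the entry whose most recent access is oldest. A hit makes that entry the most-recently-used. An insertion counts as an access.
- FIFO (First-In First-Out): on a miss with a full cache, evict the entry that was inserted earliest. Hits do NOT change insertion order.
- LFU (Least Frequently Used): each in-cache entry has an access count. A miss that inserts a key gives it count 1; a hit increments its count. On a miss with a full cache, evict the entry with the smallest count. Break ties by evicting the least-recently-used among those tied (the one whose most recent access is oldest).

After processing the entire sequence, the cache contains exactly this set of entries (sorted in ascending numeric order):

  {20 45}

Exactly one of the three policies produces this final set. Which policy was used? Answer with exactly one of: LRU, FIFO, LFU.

Answer: LFU

Derivation:
Simulating under each policy and comparing final sets:
  LRU: final set = {45 55} -> differs
  FIFO: final set = {45 55} -> differs
  LFU: final set = {20 45} -> MATCHES target
Only LFU produces the target set.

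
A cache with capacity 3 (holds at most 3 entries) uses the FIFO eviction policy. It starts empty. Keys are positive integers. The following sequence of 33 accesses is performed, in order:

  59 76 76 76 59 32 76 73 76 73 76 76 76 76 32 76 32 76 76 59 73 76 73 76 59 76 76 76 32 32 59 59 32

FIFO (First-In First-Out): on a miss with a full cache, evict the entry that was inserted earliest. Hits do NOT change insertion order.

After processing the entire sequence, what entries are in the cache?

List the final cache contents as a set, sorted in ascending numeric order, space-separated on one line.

FIFO simulation (capacity=3):
  1. access 59: MISS. Cache (old->new): [59]
  2. access 76: MISS. Cache (old->new): [59 76]
  3. access 76: HIT. Cache (old->new): [59 76]
  4. access 76: HIT. Cache (old->new): [59 76]
  5. access 59: HIT. Cache (old->new): [59 76]
  6. access 32: MISS. Cache (old->new): [59 76 32]
  7. access 76: HIT. Cache (old->new): [59 76 32]
  8. access 73: MISS, evict 59. Cache (old->new): [76 32 73]
  9. access 76: HIT. Cache (old->new): [76 32 73]
  10. access 73: HIT. Cache (old->new): [76 32 73]
  11. access 76: HIT. Cache (old->new): [76 32 73]
  12. access 76: HIT. Cache (old->new): [76 32 73]
  13. access 76: HIT. Cache (old->new): [76 32 73]
  14. access 76: HIT. Cache (old->new): [76 32 73]
  15. access 32: HIT. Cache (old->new): [76 32 73]
  16. access 76: HIT. Cache (old->new): [76 32 73]
  17. access 32: HIT. Cache (old->new): [76 32 73]
  18. access 76: HIT. Cache (old->new): [76 32 73]
  19. access 76: HIT. Cache (old->new): [76 32 73]
  20. access 59: MISS, evict 76. Cache (old->new): [32 73 59]
  21. access 73: HIT. Cache (old->new): [32 73 59]
  22. access 76: MISS, evict 32. Cache (old->new): [73 59 76]
  23. access 73: HIT. Cache (old->new): [73 59 76]
  24. access 76: HIT. Cache (old->new): [73 59 76]
  25. access 59: HIT. Cache (old->new): [73 59 76]
  26. access 76: HIT. Cache (old->new): [73 59 76]
  27. access 76: HIT. Cache (old->new): [73 59 76]
  28. access 76: HIT. Cache (old->new): [73 59 76]
  29. access 32: MISS, evict 73. Cache (old->new): [59 76 32]
  30. access 32: HIT. Cache (old->new): [59 76 32]
  31. access 59: HIT. Cache (old->new): [59 76 32]
  32. access 59: HIT. Cache (old->new): [59 76 32]
  33. access 32: HIT. Cache (old->new): [59 76 32]
Total: 26 hits, 7 misses, 4 evictions

Answer: 32 59 76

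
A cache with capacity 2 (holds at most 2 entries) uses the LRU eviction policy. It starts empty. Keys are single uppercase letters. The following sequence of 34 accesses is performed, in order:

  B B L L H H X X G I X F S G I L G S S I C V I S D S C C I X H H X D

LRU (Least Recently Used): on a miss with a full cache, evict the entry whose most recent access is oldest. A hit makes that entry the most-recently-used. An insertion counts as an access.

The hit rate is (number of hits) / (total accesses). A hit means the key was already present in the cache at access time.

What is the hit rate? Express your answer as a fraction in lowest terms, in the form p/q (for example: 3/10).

Answer: 9/34

Derivation:
LRU simulation (capacity=2):
  1. access B: MISS. Cache (LRU->MRU): [B]
  2. access B: HIT. Cache (LRU->MRU): [B]
  3. access L: MISS. Cache (LRU->MRU): [B L]
  4. access L: HIT. Cache (LRU->MRU): [B L]
  5. access H: MISS, evict B. Cache (LRU->MRU): [L H]
  6. access H: HIT. Cache (LRU->MRU): [L H]
  7. access X: MISS, evict L. Cache (LRU->MRU): [H X]
  8. access X: HIT. Cache (LRU->MRU): [H X]
  9. access G: MISS, evict H. Cache (LRU->MRU): [X G]
  10. access I: MISS, evict X. Cache (LRU->MRU): [G I]
  11. access X: MISS, evict G. Cache (LRU->MRU): [I X]
  12. access F: MISS, evict I. Cache (LRU->MRU): [X F]
  13. access S: MISS, evict X. Cache (LRU->MRU): [F S]
  14. access G: MISS, evict F. Cache (LRU->MRU): [S G]
  15. access I: MISS, evict S. Cache (LRU->MRU): [G I]
  16. access L: MISS, evict G. Cache (LRU->MRU): [I L]
  17. access G: MISS, evict I. Cache (LRU->MRU): [L G]
  18. access S: MISS, evict L. Cache (LRU->MRU): [G S]
  19. access S: HIT. Cache (LRU->MRU): [G S]
  20. access I: MISS, evict G. Cache (LRU->MRU): [S I]
  21. access C: MISS, evict S. Cache (LRU->MRU): [I C]
  22. access V: MISS, evict I. Cache (LRU->MRU): [C V]
  23. access I: MISS, evict C. Cache (LRU->MRU): [V I]
  24. access S: MISS, evict V. Cache (LRU->MRU): [I S]
  25. access D: MISS, evict I. Cache (LRU->MRU): [S D]
  26. access S: HIT. Cache (LRU->MRU): [D S]
  27. access C: MISS, evict D. Cache (LRU->MRU): [S C]
  28. access C: HIT. Cache (LRU->MRU): [S C]
  29. access I: MISS, evict S. Cache (LRU->MRU): [C I]
  30. access X: MISS, evict C. Cache (LRU->MRU): [I X]
  31. access H: MISS, evict I. Cache (LRU->MRU): [X H]
  32. access H: HIT. Cache (LRU->MRU): [X H]
  33. access X: HIT. Cache (LRU->MRU): [H X]
  34. access D: MISS, evict H. Cache (LRU->MRU): [X D]
Total: 9 hits, 25 misses, 23 evictions

Hit rate = 9/34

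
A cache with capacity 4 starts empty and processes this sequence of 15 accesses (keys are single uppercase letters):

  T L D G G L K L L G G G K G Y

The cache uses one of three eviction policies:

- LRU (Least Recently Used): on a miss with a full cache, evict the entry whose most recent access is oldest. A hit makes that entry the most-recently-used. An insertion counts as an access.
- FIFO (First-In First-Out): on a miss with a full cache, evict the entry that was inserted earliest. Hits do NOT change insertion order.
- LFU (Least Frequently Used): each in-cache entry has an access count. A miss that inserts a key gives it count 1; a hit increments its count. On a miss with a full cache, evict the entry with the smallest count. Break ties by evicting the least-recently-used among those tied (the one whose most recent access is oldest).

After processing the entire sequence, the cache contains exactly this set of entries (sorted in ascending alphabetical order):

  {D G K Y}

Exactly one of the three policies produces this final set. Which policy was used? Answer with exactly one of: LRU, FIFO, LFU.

Answer: FIFO

Derivation:
Simulating under each policy and comparing final sets:
  LRU: final set = {G K L Y} -> differs
  FIFO: final set = {D G K Y} -> MATCHES target
  LFU: final set = {G K L Y} -> differs
Only FIFO produces the target set.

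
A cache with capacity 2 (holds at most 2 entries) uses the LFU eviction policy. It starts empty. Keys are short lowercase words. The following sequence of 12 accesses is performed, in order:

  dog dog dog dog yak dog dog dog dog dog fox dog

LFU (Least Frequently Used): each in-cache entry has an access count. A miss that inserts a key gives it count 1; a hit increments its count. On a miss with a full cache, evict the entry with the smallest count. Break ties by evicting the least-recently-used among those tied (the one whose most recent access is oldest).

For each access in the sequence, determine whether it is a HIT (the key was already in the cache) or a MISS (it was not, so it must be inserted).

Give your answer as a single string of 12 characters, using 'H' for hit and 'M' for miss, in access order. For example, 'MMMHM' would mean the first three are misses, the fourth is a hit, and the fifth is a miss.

LFU simulation (capacity=2):
  1. access dog: MISS. Cache: [dog(c=1)]
  2. access dog: HIT, count now 2. Cache: [dog(c=2)]
  3. access dog: HIT, count now 3. Cache: [dog(c=3)]
  4. access dog: HIT, count now 4. Cache: [dog(c=4)]
  5. access yak: MISS. Cache: [yak(c=1) dog(c=4)]
  6. access dog: HIT, count now 5. Cache: [yak(c=1) dog(c=5)]
  7. access dog: HIT, count now 6. Cache: [yak(c=1) dog(c=6)]
  8. access dog: HIT, count now 7. Cache: [yak(c=1) dog(c=7)]
  9. access dog: HIT, count now 8. Cache: [yak(c=1) dog(c=8)]
  10. access dog: HIT, count now 9. Cache: [yak(c=1) dog(c=9)]
  11. access fox: MISS, evict yak(c=1). Cache: [fox(c=1) dog(c=9)]
  12. access dog: HIT, count now 10. Cache: [fox(c=1) dog(c=10)]
Total: 9 hits, 3 misses, 1 evictions

Answer: MHHHMHHHHHMH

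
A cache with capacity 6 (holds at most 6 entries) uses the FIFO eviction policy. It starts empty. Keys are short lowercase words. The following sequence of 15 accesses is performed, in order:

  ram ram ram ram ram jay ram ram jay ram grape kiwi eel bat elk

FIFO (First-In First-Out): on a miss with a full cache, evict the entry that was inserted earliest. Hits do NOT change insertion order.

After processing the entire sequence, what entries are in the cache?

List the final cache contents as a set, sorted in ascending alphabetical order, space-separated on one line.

Answer: bat eel elk grape jay kiwi

Derivation:
FIFO simulation (capacity=6):
  1. access ram: MISS. Cache (old->new): [ram]
  2. access ram: HIT. Cache (old->new): [ram]
  3. access ram: HIT. Cache (old->new): [ram]
  4. access ram: HIT. Cache (old->new): [ram]
  5. access ram: HIT. Cache (old->new): [ram]
  6. access jay: MISS. Cache (old->new): [ram jay]
  7. access ram: HIT. Cache (old->new): [ram jay]
  8. access ram: HIT. Cache (old->new): [ram jay]
  9. access jay: HIT. Cache (old->new): [ram jay]
  10. access ram: HIT. Cache (old->new): [ram jay]
  11. access grape: MISS. Cache (old->new): [ram jay grape]
  12. access kiwi: MISS. Cache (old->new): [ram jay grape kiwi]
  13. access eel: MISS. Cache (old->new): [ram jay grape kiwi eel]
  14. access bat: MISS. Cache (old->new): [ram jay grape kiwi eel bat]
  15. access elk: MISS, evict ram. Cache (old->new): [jay grape kiwi eel bat elk]
Total: 8 hits, 7 misses, 1 evictions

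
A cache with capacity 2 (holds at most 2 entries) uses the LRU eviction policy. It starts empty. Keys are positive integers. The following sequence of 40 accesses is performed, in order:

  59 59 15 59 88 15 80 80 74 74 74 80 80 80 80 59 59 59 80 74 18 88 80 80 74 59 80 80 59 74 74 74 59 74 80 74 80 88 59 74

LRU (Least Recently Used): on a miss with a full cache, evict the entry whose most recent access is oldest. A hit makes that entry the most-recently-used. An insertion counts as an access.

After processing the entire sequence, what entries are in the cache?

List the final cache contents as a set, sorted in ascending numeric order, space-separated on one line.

LRU simulation (capacity=2):
  1. access 59: MISS. Cache (LRU->MRU): [59]
  2. access 59: HIT. Cache (LRU->MRU): [59]
  3. access 15: MISS. Cache (LRU->MRU): [59 15]
  4. access 59: HIT. Cache (LRU->MRU): [15 59]
  5. access 88: MISS, evict 15. Cache (LRU->MRU): [59 88]
  6. access 15: MISS, evict 59. Cache (LRU->MRU): [88 15]
  7. access 80: MISS, evict 88. Cache (LRU->MRU): [15 80]
  8. access 80: HIT. Cache (LRU->MRU): [15 80]
  9. access 74: MISS, evict 15. Cache (LRU->MRU): [80 74]
  10. access 74: HIT. Cache (LRU->MRU): [80 74]
  11. access 74: HIT. Cache (LRU->MRU): [80 74]
  12. access 80: HIT. Cache (LRU->MRU): [74 80]
  13. access 80: HIT. Cache (LRU->MRU): [74 80]
  14. access 80: HIT. Cache (LRU->MRU): [74 80]
  15. access 80: HIT. Cache (LRU->MRU): [74 80]
  16. access 59: MISS, evict 74. Cache (LRU->MRU): [80 59]
  17. access 59: HIT. Cache (LRU->MRU): [80 59]
  18. access 59: HIT. Cache (LRU->MRU): [80 59]
  19. access 80: HIT. Cache (LRU->MRU): [59 80]
  20. access 74: MISS, evict 59. Cache (LRU->MRU): [80 74]
  21. access 18: MISS, evict 80. Cache (LRU->MRU): [74 18]
  22. access 88: MISS, evict 74. Cache (LRU->MRU): [18 88]
  23. access 80: MISS, evict 18. Cache (LRU->MRU): [88 80]
  24. access 80: HIT. Cache (LRU->MRU): [88 80]
  25. access 74: MISS, evict 88. Cache (LRU->MRU): [80 74]
  26. access 59: MISS, evict 80. Cache (LRU->MRU): [74 59]
  27. access 80: MISS, evict 74. Cache (LRU->MRU): [59 80]
  28. access 80: HIT. Cache (LRU->MRU): [59 80]
  29. access 59: HIT. Cache (LRU->MRU): [80 59]
  30. access 74: MISS, evict 80. Cache (LRU->MRU): [59 74]
  31. access 74: HIT. Cache (LRU->MRU): [59 74]
  32. access 74: HIT. Cache (LRU->MRU): [59 74]
  33. access 59: HIT. Cache (LRU->MRU): [74 59]
  34. access 74: HIT. Cache (LRU->MRU): [59 74]
  35. access 80: MISS, evict 59. Cache (LRU->MRU): [74 80]
  36. access 74: HIT. Cache (LRU->MRU): [80 74]
  37. access 80: HIT. Cache (LRU->MRU): [74 80]
  38. access 88: MISS, evict 74. Cache (LRU->MRU): [80 88]
  39. access 59: MISS, evict 80. Cache (LRU->MRU): [88 59]
  40. access 74: MISS, evict 88. Cache (LRU->MRU): [59 74]
Total: 21 hits, 19 misses, 17 evictions

Answer: 59 74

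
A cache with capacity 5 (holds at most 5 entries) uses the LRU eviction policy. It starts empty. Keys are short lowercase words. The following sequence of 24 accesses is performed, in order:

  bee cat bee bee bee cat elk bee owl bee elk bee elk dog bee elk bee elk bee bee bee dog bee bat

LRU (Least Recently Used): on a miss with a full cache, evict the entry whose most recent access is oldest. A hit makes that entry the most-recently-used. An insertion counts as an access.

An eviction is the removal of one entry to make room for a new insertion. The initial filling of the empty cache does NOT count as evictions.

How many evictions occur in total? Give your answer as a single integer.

Answer: 1

Derivation:
LRU simulation (capacity=5):
  1. access bee: MISS. Cache (LRU->MRU): [bee]
  2. access cat: MISS. Cache (LRU->MRU): [bee cat]
  3. access bee: HIT. Cache (LRU->MRU): [cat bee]
  4. access bee: HIT. Cache (LRU->MRU): [cat bee]
  5. access bee: HIT. Cache (LRU->MRU): [cat bee]
  6. access cat: HIT. Cache (LRU->MRU): [bee cat]
  7. access elk: MISS. Cache (LRU->MRU): [bee cat elk]
  8. access bee: HIT. Cache (LRU->MRU): [cat elk bee]
  9. access owl: MISS. Cache (LRU->MRU): [cat elk bee owl]
  10. access bee: HIT. Cache (LRU->MRU): [cat elk owl bee]
  11. access elk: HIT. Cache (LRU->MRU): [cat owl bee elk]
  12. access bee: HIT. Cache (LRU->MRU): [cat owl elk bee]
  13. access elk: HIT. Cache (LRU->MRU): [cat owl bee elk]
  14. access dog: MISS. Cache (LRU->MRU): [cat owl bee elk dog]
  15. access bee: HIT. Cache (LRU->MRU): [cat owl elk dog bee]
  16. access elk: HIT. Cache (LRU->MRU): [cat owl dog bee elk]
  17. access bee: HIT. Cache (LRU->MRU): [cat owl dog elk bee]
  18. access elk: HIT. Cache (LRU->MRU): [cat owl dog bee elk]
  19. access bee: HIT. Cache (LRU->MRU): [cat owl dog elk bee]
  20. access bee: HIT. Cache (LRU->MRU): [cat owl dog elk bee]
  21. access bee: HIT. Cache (LRU->MRU): [cat owl dog elk bee]
  22. access dog: HIT. Cache (LRU->MRU): [cat owl elk bee dog]
  23. access bee: HIT. Cache (LRU->MRU): [cat owl elk dog bee]
  24. access bat: MISS, evict cat. Cache (LRU->MRU): [owl elk dog bee bat]
Total: 18 hits, 6 misses, 1 evictions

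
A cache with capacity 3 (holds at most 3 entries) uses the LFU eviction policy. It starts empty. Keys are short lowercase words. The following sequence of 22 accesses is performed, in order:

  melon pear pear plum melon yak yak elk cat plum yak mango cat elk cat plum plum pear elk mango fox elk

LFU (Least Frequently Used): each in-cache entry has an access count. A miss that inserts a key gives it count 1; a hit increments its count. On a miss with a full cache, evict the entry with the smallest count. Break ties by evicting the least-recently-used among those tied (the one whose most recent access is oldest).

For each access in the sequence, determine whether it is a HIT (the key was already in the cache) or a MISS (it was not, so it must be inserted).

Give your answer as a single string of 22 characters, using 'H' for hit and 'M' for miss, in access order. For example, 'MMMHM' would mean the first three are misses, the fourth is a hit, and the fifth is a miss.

LFU simulation (capacity=3):
  1. access melon: MISS. Cache: [melon(c=1)]
  2. access pear: MISS. Cache: [melon(c=1) pear(c=1)]
  3. access pear: HIT, count now 2. Cache: [melon(c=1) pear(c=2)]
  4. access plum: MISS. Cache: [melon(c=1) plum(c=1) pear(c=2)]
  5. access melon: HIT, count now 2. Cache: [plum(c=1) pear(c=2) melon(c=2)]
  6. access yak: MISS, evict plum(c=1). Cache: [yak(c=1) pear(c=2) melon(c=2)]
  7. access yak: HIT, count now 2. Cache: [pear(c=2) melon(c=2) yak(c=2)]
  8. access elk: MISS, evict pear(c=2). Cache: [elk(c=1) melon(c=2) yak(c=2)]
  9. access cat: MISS, evict elk(c=1). Cache: [cat(c=1) melon(c=2) yak(c=2)]
  10. access plum: MISS, evict cat(c=1). Cache: [plum(c=1) melon(c=2) yak(c=2)]
  11. access yak: HIT, count now 3. Cache: [plum(c=1) melon(c=2) yak(c=3)]
  12. access mango: MISS, evict plum(c=1). Cache: [mango(c=1) melon(c=2) yak(c=3)]
  13. access cat: MISS, evict mango(c=1). Cache: [cat(c=1) melon(c=2) yak(c=3)]
  14. access elk: MISS, evict cat(c=1). Cache: [elk(c=1) melon(c=2) yak(c=3)]
  15. access cat: MISS, evict elk(c=1). Cache: [cat(c=1) melon(c=2) yak(c=3)]
  16. access plum: MISS, evict cat(c=1). Cache: [plum(c=1) melon(c=2) yak(c=3)]
  17. access plum: HIT, count now 2. Cache: [melon(c=2) plum(c=2) yak(c=3)]
  18. access pear: MISS, evict melon(c=2). Cache: [pear(c=1) plum(c=2) yak(c=3)]
  19. access elk: MISS, evict pear(c=1). Cache: [elk(c=1) plum(c=2) yak(c=3)]
  20. access mango: MISS, evict elk(c=1). Cache: [mango(c=1) plum(c=2) yak(c=3)]
  21. access fox: MISS, evict mango(c=1). Cache: [fox(c=1) plum(c=2) yak(c=3)]
  22. access elk: MISS, evict fox(c=1). Cache: [elk(c=1) plum(c=2) yak(c=3)]
Total: 5 hits, 17 misses, 14 evictions

Answer: MMHMHMHMMMHMMMMMHMMMMM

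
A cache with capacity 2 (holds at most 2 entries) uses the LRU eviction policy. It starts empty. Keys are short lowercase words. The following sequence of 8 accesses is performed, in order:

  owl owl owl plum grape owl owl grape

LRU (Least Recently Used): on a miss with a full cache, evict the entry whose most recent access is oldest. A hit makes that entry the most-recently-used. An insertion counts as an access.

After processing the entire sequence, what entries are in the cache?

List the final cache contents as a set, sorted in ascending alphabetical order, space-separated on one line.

LRU simulation (capacity=2):
  1. access owl: MISS. Cache (LRU->MRU): [owl]
  2. access owl: HIT. Cache (LRU->MRU): [owl]
  3. access owl: HIT. Cache (LRU->MRU): [owl]
  4. access plum: MISS. Cache (LRU->MRU): [owl plum]
  5. access grape: MISS, evict owl. Cache (LRU->MRU): [plum grape]
  6. access owl: MISS, evict plum. Cache (LRU->MRU): [grape owl]
  7. access owl: HIT. Cache (LRU->MRU): [grape owl]
  8. access grape: HIT. Cache (LRU->MRU): [owl grape]
Total: 4 hits, 4 misses, 2 evictions

Answer: grape owl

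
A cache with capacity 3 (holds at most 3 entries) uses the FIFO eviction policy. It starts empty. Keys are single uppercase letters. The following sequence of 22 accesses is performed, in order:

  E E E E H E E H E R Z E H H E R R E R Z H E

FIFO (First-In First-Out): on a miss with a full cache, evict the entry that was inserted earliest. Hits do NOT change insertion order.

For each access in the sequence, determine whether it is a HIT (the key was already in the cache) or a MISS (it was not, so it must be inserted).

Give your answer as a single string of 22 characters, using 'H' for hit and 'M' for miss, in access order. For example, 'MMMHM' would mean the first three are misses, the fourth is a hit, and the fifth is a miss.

Answer: MHHHMHHHHMMMMHHMHHHMHM

Derivation:
FIFO simulation (capacity=3):
  1. access E: MISS. Cache (old->new): [E]
  2. access E: HIT. Cache (old->new): [E]
  3. access E: HIT. Cache (old->new): [E]
  4. access E: HIT. Cache (old->new): [E]
  5. access H: MISS. Cache (old->new): [E H]
  6. access E: HIT. Cache (old->new): [E H]
  7. access E: HIT. Cache (old->new): [E H]
  8. access H: HIT. Cache (old->new): [E H]
  9. access E: HIT. Cache (old->new): [E H]
  10. access R: MISS. Cache (old->new): [E H R]
  11. access Z: MISS, evict E. Cache (old->new): [H R Z]
  12. access E: MISS, evict H. Cache (old->new): [R Z E]
  13. access H: MISS, evict R. Cache (old->new): [Z E H]
  14. access H: HIT. Cache (old->new): [Z E H]
  15. access E: HIT. Cache (old->new): [Z E H]
  16. access R: MISS, evict Z. Cache (old->new): [E H R]
  17. access R: HIT. Cache (old->new): [E H R]
  18. access E: HIT. Cache (old->new): [E H R]
  19. access R: HIT. Cache (old->new): [E H R]
  20. access Z: MISS, evict E. Cache (old->new): [H R Z]
  21. access H: HIT. Cache (old->new): [H R Z]
  22. access E: MISS, evict H. Cache (old->new): [R Z E]
Total: 13 hits, 9 misses, 6 evictions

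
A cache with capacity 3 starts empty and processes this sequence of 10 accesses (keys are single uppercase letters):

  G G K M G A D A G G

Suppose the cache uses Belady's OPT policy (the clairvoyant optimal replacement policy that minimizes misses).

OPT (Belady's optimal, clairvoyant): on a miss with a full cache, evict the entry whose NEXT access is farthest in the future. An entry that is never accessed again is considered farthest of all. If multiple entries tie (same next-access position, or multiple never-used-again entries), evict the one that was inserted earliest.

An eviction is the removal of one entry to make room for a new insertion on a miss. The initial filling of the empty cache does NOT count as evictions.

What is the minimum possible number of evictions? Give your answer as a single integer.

Answer: 2

Derivation:
OPT (Belady) simulation (capacity=3):
  1. access G: MISS. Cache: [G]
  2. access G: HIT. Next use of G: step 5. Cache: [G]
  3. access K: MISS. Cache: [G K]
  4. access M: MISS. Cache: [G K M]
  5. access G: HIT. Next use of G: step 9. Cache: [G K M]
  6. access A: MISS, evict K (next use: never). Cache: [G M A]
  7. access D: MISS, evict M (next use: never). Cache: [G A D]
  8. access A: HIT. Next use of A: never. Cache: [G A D]
  9. access G: HIT. Next use of G: step 10. Cache: [G A D]
  10. access G: HIT. Next use of G: never. Cache: [G A D]
Total: 5 hits, 5 misses, 2 evictions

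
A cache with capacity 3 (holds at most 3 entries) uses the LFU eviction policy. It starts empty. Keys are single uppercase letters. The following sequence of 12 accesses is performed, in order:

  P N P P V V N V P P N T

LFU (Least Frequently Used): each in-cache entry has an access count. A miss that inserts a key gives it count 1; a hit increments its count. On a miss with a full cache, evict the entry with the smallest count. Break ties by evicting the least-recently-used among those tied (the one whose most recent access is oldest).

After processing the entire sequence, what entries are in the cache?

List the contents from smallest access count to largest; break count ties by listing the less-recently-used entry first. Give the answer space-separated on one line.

LFU simulation (capacity=3):
  1. access P: MISS. Cache: [P(c=1)]
  2. access N: MISS. Cache: [P(c=1) N(c=1)]
  3. access P: HIT, count now 2. Cache: [N(c=1) P(c=2)]
  4. access P: HIT, count now 3. Cache: [N(c=1) P(c=3)]
  5. access V: MISS. Cache: [N(c=1) V(c=1) P(c=3)]
  6. access V: HIT, count now 2. Cache: [N(c=1) V(c=2) P(c=3)]
  7. access N: HIT, count now 2. Cache: [V(c=2) N(c=2) P(c=3)]
  8. access V: HIT, count now 3. Cache: [N(c=2) P(c=3) V(c=3)]
  9. access P: HIT, count now 4. Cache: [N(c=2) V(c=3) P(c=4)]
  10. access P: HIT, count now 5. Cache: [N(c=2) V(c=3) P(c=5)]
  11. access N: HIT, count now 3. Cache: [V(c=3) N(c=3) P(c=5)]
  12. access T: MISS, evict V(c=3). Cache: [T(c=1) N(c=3) P(c=5)]
Total: 8 hits, 4 misses, 1 evictions

Answer: T N P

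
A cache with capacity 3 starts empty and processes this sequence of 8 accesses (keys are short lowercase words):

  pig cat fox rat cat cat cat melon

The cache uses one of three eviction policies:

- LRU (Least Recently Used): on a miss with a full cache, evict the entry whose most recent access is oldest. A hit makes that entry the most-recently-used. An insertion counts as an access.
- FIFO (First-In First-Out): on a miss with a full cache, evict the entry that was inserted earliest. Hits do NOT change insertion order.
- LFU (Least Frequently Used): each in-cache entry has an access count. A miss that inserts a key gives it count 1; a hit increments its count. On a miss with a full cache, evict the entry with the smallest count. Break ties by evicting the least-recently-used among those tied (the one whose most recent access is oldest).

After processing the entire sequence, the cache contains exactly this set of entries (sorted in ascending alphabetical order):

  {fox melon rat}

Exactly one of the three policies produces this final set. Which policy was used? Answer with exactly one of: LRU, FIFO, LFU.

Answer: FIFO

Derivation:
Simulating under each policy and comparing final sets:
  LRU: final set = {cat melon rat} -> differs
  FIFO: final set = {fox melon rat} -> MATCHES target
  LFU: final set = {cat melon rat} -> differs
Only FIFO produces the target set.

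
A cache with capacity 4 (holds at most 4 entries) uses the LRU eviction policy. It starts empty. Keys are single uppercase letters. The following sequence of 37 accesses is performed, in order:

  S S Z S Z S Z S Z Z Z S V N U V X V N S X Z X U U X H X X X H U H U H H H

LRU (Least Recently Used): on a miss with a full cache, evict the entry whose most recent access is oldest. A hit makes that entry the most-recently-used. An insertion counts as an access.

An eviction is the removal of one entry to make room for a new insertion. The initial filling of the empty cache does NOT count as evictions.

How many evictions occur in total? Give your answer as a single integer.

LRU simulation (capacity=4):
  1. access S: MISS. Cache (LRU->MRU): [S]
  2. access S: HIT. Cache (LRU->MRU): [S]
  3. access Z: MISS. Cache (LRU->MRU): [S Z]
  4. access S: HIT. Cache (LRU->MRU): [Z S]
  5. access Z: HIT. Cache (LRU->MRU): [S Z]
  6. access S: HIT. Cache (LRU->MRU): [Z S]
  7. access Z: HIT. Cache (LRU->MRU): [S Z]
  8. access S: HIT. Cache (LRU->MRU): [Z S]
  9. access Z: HIT. Cache (LRU->MRU): [S Z]
  10. access Z: HIT. Cache (LRU->MRU): [S Z]
  11. access Z: HIT. Cache (LRU->MRU): [S Z]
  12. access S: HIT. Cache (LRU->MRU): [Z S]
  13. access V: MISS. Cache (LRU->MRU): [Z S V]
  14. access N: MISS. Cache (LRU->MRU): [Z S V N]
  15. access U: MISS, evict Z. Cache (LRU->MRU): [S V N U]
  16. access V: HIT. Cache (LRU->MRU): [S N U V]
  17. access X: MISS, evict S. Cache (LRU->MRU): [N U V X]
  18. access V: HIT. Cache (LRU->MRU): [N U X V]
  19. access N: HIT. Cache (LRU->MRU): [U X V N]
  20. access S: MISS, evict U. Cache (LRU->MRU): [X V N S]
  21. access X: HIT. Cache (LRU->MRU): [V N S X]
  22. access Z: MISS, evict V. Cache (LRU->MRU): [N S X Z]
  23. access X: HIT. Cache (LRU->MRU): [N S Z X]
  24. access U: MISS, evict N. Cache (LRU->MRU): [S Z X U]
  25. access U: HIT. Cache (LRU->MRU): [S Z X U]
  26. access X: HIT. Cache (LRU->MRU): [S Z U X]
  27. access H: MISS, evict S. Cache (LRU->MRU): [Z U X H]
  28. access X: HIT. Cache (LRU->MRU): [Z U H X]
  29. access X: HIT. Cache (LRU->MRU): [Z U H X]
  30. access X: HIT. Cache (LRU->MRU): [Z U H X]
  31. access H: HIT. Cache (LRU->MRU): [Z U X H]
  32. access U: HIT. Cache (LRU->MRU): [Z X H U]
  33. access H: HIT. Cache (LRU->MRU): [Z X U H]
  34. access U: HIT. Cache (LRU->MRU): [Z X H U]
  35. access H: HIT. Cache (LRU->MRU): [Z X U H]
  36. access H: HIT. Cache (LRU->MRU): [Z X U H]
  37. access H: HIT. Cache (LRU->MRU): [Z X U H]
Total: 27 hits, 10 misses, 6 evictions

Answer: 6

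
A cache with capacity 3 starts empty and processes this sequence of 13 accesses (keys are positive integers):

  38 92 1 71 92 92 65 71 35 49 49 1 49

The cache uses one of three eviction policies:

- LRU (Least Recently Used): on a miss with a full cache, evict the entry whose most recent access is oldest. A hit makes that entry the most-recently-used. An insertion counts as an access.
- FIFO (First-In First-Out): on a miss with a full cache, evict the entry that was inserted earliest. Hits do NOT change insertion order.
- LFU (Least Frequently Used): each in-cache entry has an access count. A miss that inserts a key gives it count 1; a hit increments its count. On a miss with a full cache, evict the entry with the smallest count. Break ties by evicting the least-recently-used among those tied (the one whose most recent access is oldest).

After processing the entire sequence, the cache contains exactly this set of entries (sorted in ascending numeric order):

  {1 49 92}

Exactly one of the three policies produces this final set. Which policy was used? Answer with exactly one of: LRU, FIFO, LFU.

Simulating under each policy and comparing final sets:
  LRU: final set = {1 35 49} -> differs
  FIFO: final set = {1 35 49} -> differs
  LFU: final set = {1 49 92} -> MATCHES target
Only LFU produces the target set.

Answer: LFU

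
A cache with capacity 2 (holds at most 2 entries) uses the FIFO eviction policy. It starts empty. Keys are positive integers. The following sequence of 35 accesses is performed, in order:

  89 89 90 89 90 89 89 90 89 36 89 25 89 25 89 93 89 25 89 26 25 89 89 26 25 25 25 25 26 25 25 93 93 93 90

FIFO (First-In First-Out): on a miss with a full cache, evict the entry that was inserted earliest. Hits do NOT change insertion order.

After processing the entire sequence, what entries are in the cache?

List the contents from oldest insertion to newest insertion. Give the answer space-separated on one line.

FIFO simulation (capacity=2):
  1. access 89: MISS. Cache (old->new): [89]
  2. access 89: HIT. Cache (old->new): [89]
  3. access 90: MISS. Cache (old->new): [89 90]
  4. access 89: HIT. Cache (old->new): [89 90]
  5. access 90: HIT. Cache (old->new): [89 90]
  6. access 89: HIT. Cache (old->new): [89 90]
  7. access 89: HIT. Cache (old->new): [89 90]
  8. access 90: HIT. Cache (old->new): [89 90]
  9. access 89: HIT. Cache (old->new): [89 90]
  10. access 36: MISS, evict 89. Cache (old->new): [90 36]
  11. access 89: MISS, evict 90. Cache (old->new): [36 89]
  12. access 25: MISS, evict 36. Cache (old->new): [89 25]
  13. access 89: HIT. Cache (old->new): [89 25]
  14. access 25: HIT. Cache (old->new): [89 25]
  15. access 89: HIT. Cache (old->new): [89 25]
  16. access 93: MISS, evict 89. Cache (old->new): [25 93]
  17. access 89: MISS, evict 25. Cache (old->new): [93 89]
  18. access 25: MISS, evict 93. Cache (old->new): [89 25]
  19. access 89: HIT. Cache (old->new): [89 25]
  20. access 26: MISS, evict 89. Cache (old->new): [25 26]
  21. access 25: HIT. Cache (old->new): [25 26]
  22. access 89: MISS, evict 25. Cache (old->new): [26 89]
  23. access 89: HIT. Cache (old->new): [26 89]
  24. access 26: HIT. Cache (old->new): [26 89]
  25. access 25: MISS, evict 26. Cache (old->new): [89 25]
  26. access 25: HIT. Cache (old->new): [89 25]
  27. access 25: HIT. Cache (old->new): [89 25]
  28. access 25: HIT. Cache (old->new): [89 25]
  29. access 26: MISS, evict 89. Cache (old->new): [25 26]
  30. access 25: HIT. Cache (old->new): [25 26]
  31. access 25: HIT. Cache (old->new): [25 26]
  32. access 93: MISS, evict 25. Cache (old->new): [26 93]
  33. access 93: HIT. Cache (old->new): [26 93]
  34. access 93: HIT. Cache (old->new): [26 93]
  35. access 90: MISS, evict 26. Cache (old->new): [93 90]
Total: 21 hits, 14 misses, 12 evictions

Answer: 93 90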